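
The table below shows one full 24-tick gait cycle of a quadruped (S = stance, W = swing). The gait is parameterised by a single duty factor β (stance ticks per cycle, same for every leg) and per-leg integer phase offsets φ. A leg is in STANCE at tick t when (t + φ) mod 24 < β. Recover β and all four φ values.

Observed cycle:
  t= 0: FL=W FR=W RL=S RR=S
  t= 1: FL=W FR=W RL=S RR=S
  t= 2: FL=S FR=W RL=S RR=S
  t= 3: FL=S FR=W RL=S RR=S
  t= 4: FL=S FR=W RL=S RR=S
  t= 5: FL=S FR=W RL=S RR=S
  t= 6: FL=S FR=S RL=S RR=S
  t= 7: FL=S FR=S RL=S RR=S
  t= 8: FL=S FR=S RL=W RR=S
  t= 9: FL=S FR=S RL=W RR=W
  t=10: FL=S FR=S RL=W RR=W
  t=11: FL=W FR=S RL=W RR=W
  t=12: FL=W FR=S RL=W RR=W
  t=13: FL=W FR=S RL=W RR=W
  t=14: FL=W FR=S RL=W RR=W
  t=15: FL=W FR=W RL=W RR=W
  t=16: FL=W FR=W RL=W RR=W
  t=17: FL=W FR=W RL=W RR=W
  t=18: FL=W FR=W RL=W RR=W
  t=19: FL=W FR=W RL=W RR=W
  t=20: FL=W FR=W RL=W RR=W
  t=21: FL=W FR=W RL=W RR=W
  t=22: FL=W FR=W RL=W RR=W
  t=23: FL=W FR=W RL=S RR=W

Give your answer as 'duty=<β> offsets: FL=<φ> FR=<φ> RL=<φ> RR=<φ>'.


duty=9 offsets: FL=22 FR=18 RL=1 RR=0

duty β = stance ticks per leg = 9
FL: stance ticks = 9; W→S at t=2 → φ=22
FR: stance ticks = 9; W→S at t=6 → φ=18
RL: stance ticks = 9; W→S at t=23 → φ=1
RR: stance ticks = 9; W→S at t=0 → φ=0


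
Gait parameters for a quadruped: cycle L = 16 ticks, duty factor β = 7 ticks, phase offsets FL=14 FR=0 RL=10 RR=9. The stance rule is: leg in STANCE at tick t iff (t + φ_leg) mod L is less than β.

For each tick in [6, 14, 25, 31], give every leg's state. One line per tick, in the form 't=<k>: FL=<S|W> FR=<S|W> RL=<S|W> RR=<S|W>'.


t=6: FL=S FR=S RL=S RR=W
t=14: FL=W FR=W RL=W RR=W
t=25: FL=W FR=W RL=S RR=S
t=31: FL=W FR=W RL=W RR=W

t=6: phase=(4,6,0,15) vs β=7 → FL=S FR=S RL=S RR=W
t=14: phase=(12,14,8,7) vs β=7 → FL=W FR=W RL=W RR=W
t=25: phase=(7,9,3,2) vs β=7 → FL=W FR=W RL=S RR=S
t=31: phase=(13,15,9,8) vs β=7 → FL=W FR=W RL=W RR=W


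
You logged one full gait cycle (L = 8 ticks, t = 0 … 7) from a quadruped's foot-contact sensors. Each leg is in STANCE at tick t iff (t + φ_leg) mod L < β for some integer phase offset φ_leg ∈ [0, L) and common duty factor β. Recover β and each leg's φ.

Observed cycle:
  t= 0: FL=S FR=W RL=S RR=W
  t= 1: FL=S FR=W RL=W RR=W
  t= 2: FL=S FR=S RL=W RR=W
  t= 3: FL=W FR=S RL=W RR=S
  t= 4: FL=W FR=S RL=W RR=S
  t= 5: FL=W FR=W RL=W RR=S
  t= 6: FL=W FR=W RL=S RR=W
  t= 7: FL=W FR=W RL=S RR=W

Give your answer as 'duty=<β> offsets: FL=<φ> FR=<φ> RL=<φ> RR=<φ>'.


duty=3 offsets: FL=0 FR=6 RL=2 RR=5

duty β = stance ticks per leg = 3
FL: stance ticks = 3; W→S at t=0 → φ=0
FR: stance ticks = 3; W→S at t=2 → φ=6
RL: stance ticks = 3; W→S at t=6 → φ=2
RR: stance ticks = 3; W→S at t=3 → φ=5


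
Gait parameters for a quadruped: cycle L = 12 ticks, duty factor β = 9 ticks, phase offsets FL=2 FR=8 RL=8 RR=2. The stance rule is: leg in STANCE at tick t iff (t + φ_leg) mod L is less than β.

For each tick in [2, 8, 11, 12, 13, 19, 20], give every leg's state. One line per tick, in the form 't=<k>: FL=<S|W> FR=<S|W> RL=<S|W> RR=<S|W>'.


t=2: phase=(4,10,10,4) vs β=9 → FL=S FR=W RL=W RR=S
t=8: phase=(10,4,4,10) vs β=9 → FL=W FR=S RL=S RR=W
t=11: phase=(1,7,7,1) vs β=9 → FL=S FR=S RL=S RR=S
t=12: phase=(2,8,8,2) vs β=9 → FL=S FR=S RL=S RR=S
t=13: phase=(3,9,9,3) vs β=9 → FL=S FR=W RL=W RR=S
t=19: phase=(9,3,3,9) vs β=9 → FL=W FR=S RL=S RR=W
t=20: phase=(10,4,4,10) vs β=9 → FL=W FR=S RL=S RR=W

t=2: FL=S FR=W RL=W RR=S
t=8: FL=W FR=S RL=S RR=W
t=11: FL=S FR=S RL=S RR=S
t=12: FL=S FR=S RL=S RR=S
t=13: FL=S FR=W RL=W RR=S
t=19: FL=W FR=S RL=S RR=W
t=20: FL=W FR=S RL=S RR=W


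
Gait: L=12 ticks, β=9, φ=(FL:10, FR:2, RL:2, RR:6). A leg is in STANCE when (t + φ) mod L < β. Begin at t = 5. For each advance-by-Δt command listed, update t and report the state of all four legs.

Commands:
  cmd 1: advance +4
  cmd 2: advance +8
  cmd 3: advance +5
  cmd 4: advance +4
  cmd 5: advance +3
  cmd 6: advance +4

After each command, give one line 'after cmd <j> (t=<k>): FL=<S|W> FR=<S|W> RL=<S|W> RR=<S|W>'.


start t=5: FL=S FR=S RL=S RR=W
cmd 1: advance +4 → t=9, phase=(7,11,11,3) → FL=S FR=W RL=W RR=S
cmd 2: advance +8 → t=17, phase=(3,7,7,11) → FL=S FR=S RL=S RR=W
cmd 3: advance +5 → t=22, phase=(8,0,0,4) → FL=S FR=S RL=S RR=S
cmd 4: advance +4 → t=26, phase=(0,4,4,8) → FL=S FR=S RL=S RR=S
cmd 5: advance +3 → t=29, phase=(3,7,7,11) → FL=S FR=S RL=S RR=W
cmd 6: advance +4 → t=33, phase=(7,11,11,3) → FL=S FR=W RL=W RR=S

after cmd 1 (t=9): FL=S FR=W RL=W RR=S
after cmd 2 (t=17): FL=S FR=S RL=S RR=W
after cmd 3 (t=22): FL=S FR=S RL=S RR=S
after cmd 4 (t=26): FL=S FR=S RL=S RR=S
after cmd 5 (t=29): FL=S FR=S RL=S RR=W
after cmd 6 (t=33): FL=S FR=W RL=W RR=S


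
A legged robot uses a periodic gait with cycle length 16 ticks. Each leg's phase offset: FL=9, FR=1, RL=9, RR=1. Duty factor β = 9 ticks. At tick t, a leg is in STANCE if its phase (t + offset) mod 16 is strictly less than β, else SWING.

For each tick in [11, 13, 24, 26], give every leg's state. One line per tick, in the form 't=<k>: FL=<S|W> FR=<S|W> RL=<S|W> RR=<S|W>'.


t=11: FL=S FR=W RL=S RR=W
t=13: FL=S FR=W RL=S RR=W
t=24: FL=S FR=W RL=S RR=W
t=26: FL=S FR=W RL=S RR=W

t=11: phase=(4,12,4,12) vs β=9 → FL=S FR=W RL=S RR=W
t=13: phase=(6,14,6,14) vs β=9 → FL=S FR=W RL=S RR=W
t=24: phase=(1,9,1,9) vs β=9 → FL=S FR=W RL=S RR=W
t=26: phase=(3,11,3,11) vs β=9 → FL=S FR=W RL=S RR=W


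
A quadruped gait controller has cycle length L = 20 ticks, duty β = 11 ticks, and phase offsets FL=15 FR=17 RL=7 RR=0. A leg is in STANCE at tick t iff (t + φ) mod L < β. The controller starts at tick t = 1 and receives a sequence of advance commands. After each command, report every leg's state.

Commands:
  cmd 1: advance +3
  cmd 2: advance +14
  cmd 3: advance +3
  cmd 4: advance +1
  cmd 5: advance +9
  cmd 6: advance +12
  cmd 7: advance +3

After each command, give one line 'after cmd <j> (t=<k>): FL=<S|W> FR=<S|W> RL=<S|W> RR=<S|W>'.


start t=1: FL=W FR=W RL=S RR=S
cmd 1: advance +3 → t=4, phase=(19,1,11,4) → FL=W FR=S RL=W RR=S
cmd 2: advance +14 → t=18, phase=(13,15,5,18) → FL=W FR=W RL=S RR=W
cmd 3: advance +3 → t=21, phase=(16,18,8,1) → FL=W FR=W RL=S RR=S
cmd 4: advance +1 → t=22, phase=(17,19,9,2) → FL=W FR=W RL=S RR=S
cmd 5: advance +9 → t=31, phase=(6,8,18,11) → FL=S FR=S RL=W RR=W
cmd 6: advance +12 → t=43, phase=(18,0,10,3) → FL=W FR=S RL=S RR=S
cmd 7: advance +3 → t=46, phase=(1,3,13,6) → FL=S FR=S RL=W RR=S

after cmd 1 (t=4): FL=W FR=S RL=W RR=S
after cmd 2 (t=18): FL=W FR=W RL=S RR=W
after cmd 3 (t=21): FL=W FR=W RL=S RR=S
after cmd 4 (t=22): FL=W FR=W RL=S RR=S
after cmd 5 (t=31): FL=S FR=S RL=W RR=W
after cmd 6 (t=43): FL=W FR=S RL=S RR=S
after cmd 7 (t=46): FL=S FR=S RL=W RR=S


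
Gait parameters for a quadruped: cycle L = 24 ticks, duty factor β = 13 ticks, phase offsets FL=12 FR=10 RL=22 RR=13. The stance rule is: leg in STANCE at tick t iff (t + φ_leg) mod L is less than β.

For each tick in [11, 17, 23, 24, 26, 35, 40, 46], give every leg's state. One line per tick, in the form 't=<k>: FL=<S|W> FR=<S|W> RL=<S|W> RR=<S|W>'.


t=11: phase=(23,21,9,0) vs β=13 → FL=W FR=W RL=S RR=S
t=17: phase=(5,3,15,6) vs β=13 → FL=S FR=S RL=W RR=S
t=23: phase=(11,9,21,12) vs β=13 → FL=S FR=S RL=W RR=S
t=24: phase=(12,10,22,13) vs β=13 → FL=S FR=S RL=W RR=W
t=26: phase=(14,12,0,15) vs β=13 → FL=W FR=S RL=S RR=W
t=35: phase=(23,21,9,0) vs β=13 → FL=W FR=W RL=S RR=S
t=40: phase=(4,2,14,5) vs β=13 → FL=S FR=S RL=W RR=S
t=46: phase=(10,8,20,11) vs β=13 → FL=S FR=S RL=W RR=S

t=11: FL=W FR=W RL=S RR=S
t=17: FL=S FR=S RL=W RR=S
t=23: FL=S FR=S RL=W RR=S
t=24: FL=S FR=S RL=W RR=W
t=26: FL=W FR=S RL=S RR=W
t=35: FL=W FR=W RL=S RR=S
t=40: FL=S FR=S RL=W RR=S
t=46: FL=S FR=S RL=W RR=S


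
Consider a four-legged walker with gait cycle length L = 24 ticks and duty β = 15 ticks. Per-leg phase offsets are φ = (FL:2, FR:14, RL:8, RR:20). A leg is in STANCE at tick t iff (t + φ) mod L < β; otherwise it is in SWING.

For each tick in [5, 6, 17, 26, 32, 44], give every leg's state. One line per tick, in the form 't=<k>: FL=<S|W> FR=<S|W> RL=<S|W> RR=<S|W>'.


t=5: FL=S FR=W RL=S RR=S
t=6: FL=S FR=W RL=S RR=S
t=17: FL=W FR=S RL=S RR=S
t=26: FL=S FR=W RL=S RR=W
t=32: FL=S FR=W RL=W RR=S
t=44: FL=W FR=S RL=S RR=W

t=5: phase=(7,19,13,1) vs β=15 → FL=S FR=W RL=S RR=S
t=6: phase=(8,20,14,2) vs β=15 → FL=S FR=W RL=S RR=S
t=17: phase=(19,7,1,13) vs β=15 → FL=W FR=S RL=S RR=S
t=26: phase=(4,16,10,22) vs β=15 → FL=S FR=W RL=S RR=W
t=32: phase=(10,22,16,4) vs β=15 → FL=S FR=W RL=W RR=S
t=44: phase=(22,10,4,16) vs β=15 → FL=W FR=S RL=S RR=W


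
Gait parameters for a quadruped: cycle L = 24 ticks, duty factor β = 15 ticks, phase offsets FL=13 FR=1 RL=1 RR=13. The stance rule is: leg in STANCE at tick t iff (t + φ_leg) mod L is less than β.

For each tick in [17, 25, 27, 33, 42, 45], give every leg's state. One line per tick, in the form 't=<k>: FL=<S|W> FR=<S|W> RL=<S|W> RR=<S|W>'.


t=17: phase=(6,18,18,6) vs β=15 → FL=S FR=W RL=W RR=S
t=25: phase=(14,2,2,14) vs β=15 → FL=S FR=S RL=S RR=S
t=27: phase=(16,4,4,16) vs β=15 → FL=W FR=S RL=S RR=W
t=33: phase=(22,10,10,22) vs β=15 → FL=W FR=S RL=S RR=W
t=42: phase=(7,19,19,7) vs β=15 → FL=S FR=W RL=W RR=S
t=45: phase=(10,22,22,10) vs β=15 → FL=S FR=W RL=W RR=S

t=17: FL=S FR=W RL=W RR=S
t=25: FL=S FR=S RL=S RR=S
t=27: FL=W FR=S RL=S RR=W
t=33: FL=W FR=S RL=S RR=W
t=42: FL=S FR=W RL=W RR=S
t=45: FL=S FR=W RL=W RR=S


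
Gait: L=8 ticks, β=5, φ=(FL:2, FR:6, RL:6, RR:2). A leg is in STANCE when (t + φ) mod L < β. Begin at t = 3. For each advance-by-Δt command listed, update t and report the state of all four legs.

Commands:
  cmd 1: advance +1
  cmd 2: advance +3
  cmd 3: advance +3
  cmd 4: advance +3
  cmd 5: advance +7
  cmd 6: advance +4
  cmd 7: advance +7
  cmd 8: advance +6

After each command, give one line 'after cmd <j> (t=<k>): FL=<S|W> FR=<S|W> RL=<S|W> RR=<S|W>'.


after cmd 1 (t=4): FL=W FR=S RL=S RR=W
after cmd 2 (t=7): FL=S FR=W RL=W RR=S
after cmd 3 (t=10): FL=S FR=S RL=S RR=S
after cmd 4 (t=13): FL=W FR=S RL=S RR=W
after cmd 5 (t=20): FL=W FR=S RL=S RR=W
after cmd 6 (t=24): FL=S FR=W RL=W RR=S
after cmd 7 (t=31): FL=S FR=W RL=W RR=S
after cmd 8 (t=37): FL=W FR=S RL=S RR=W

start t=3: FL=W FR=S RL=S RR=W
cmd 1: advance +1 → t=4, phase=(6,2,2,6) → FL=W FR=S RL=S RR=W
cmd 2: advance +3 → t=7, phase=(1,5,5,1) → FL=S FR=W RL=W RR=S
cmd 3: advance +3 → t=10, phase=(4,0,0,4) → FL=S FR=S RL=S RR=S
cmd 4: advance +3 → t=13, phase=(7,3,3,7) → FL=W FR=S RL=S RR=W
cmd 5: advance +7 → t=20, phase=(6,2,2,6) → FL=W FR=S RL=S RR=W
cmd 6: advance +4 → t=24, phase=(2,6,6,2) → FL=S FR=W RL=W RR=S
cmd 7: advance +7 → t=31, phase=(1,5,5,1) → FL=S FR=W RL=W RR=S
cmd 8: advance +6 → t=37, phase=(7,3,3,7) → FL=W FR=S RL=S RR=W


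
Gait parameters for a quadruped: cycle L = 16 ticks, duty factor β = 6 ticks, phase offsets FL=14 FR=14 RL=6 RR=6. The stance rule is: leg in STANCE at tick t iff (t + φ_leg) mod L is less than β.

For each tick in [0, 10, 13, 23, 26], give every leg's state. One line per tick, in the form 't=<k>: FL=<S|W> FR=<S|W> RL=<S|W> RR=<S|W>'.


t=0: phase=(14,14,6,6) vs β=6 → FL=W FR=W RL=W RR=W
t=10: phase=(8,8,0,0) vs β=6 → FL=W FR=W RL=S RR=S
t=13: phase=(11,11,3,3) vs β=6 → FL=W FR=W RL=S RR=S
t=23: phase=(5,5,13,13) vs β=6 → FL=S FR=S RL=W RR=W
t=26: phase=(8,8,0,0) vs β=6 → FL=W FR=W RL=S RR=S

t=0: FL=W FR=W RL=W RR=W
t=10: FL=W FR=W RL=S RR=S
t=13: FL=W FR=W RL=S RR=S
t=23: FL=S FR=S RL=W RR=W
t=26: FL=W FR=W RL=S RR=S


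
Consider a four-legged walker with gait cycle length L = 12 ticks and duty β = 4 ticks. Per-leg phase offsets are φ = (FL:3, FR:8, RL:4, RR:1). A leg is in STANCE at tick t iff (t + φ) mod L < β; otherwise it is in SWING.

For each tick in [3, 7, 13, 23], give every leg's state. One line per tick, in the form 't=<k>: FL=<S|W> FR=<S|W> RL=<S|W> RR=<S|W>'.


t=3: FL=W FR=W RL=W RR=W
t=7: FL=W FR=S RL=W RR=W
t=13: FL=W FR=W RL=W RR=S
t=23: FL=S FR=W RL=S RR=S

t=3: phase=(6,11,7,4) vs β=4 → FL=W FR=W RL=W RR=W
t=7: phase=(10,3,11,8) vs β=4 → FL=W FR=S RL=W RR=W
t=13: phase=(4,9,5,2) vs β=4 → FL=W FR=W RL=W RR=S
t=23: phase=(2,7,3,0) vs β=4 → FL=S FR=W RL=S RR=S


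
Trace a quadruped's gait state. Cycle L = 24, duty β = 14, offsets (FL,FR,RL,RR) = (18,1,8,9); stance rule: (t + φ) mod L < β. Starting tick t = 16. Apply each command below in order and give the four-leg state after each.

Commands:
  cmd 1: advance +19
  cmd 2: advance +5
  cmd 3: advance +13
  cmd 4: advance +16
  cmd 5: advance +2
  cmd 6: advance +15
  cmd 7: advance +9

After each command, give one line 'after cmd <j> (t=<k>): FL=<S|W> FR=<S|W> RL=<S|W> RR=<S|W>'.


after cmd 1 (t=35): FL=S FR=S RL=W RR=W
after cmd 2 (t=40): FL=S FR=W RL=S RR=S
after cmd 3 (t=53): FL=W FR=S RL=S RR=W
after cmd 4 (t=69): FL=W FR=W RL=S RR=S
after cmd 5 (t=71): FL=W FR=S RL=S RR=S
after cmd 6 (t=86): FL=S FR=W RL=W RR=W
after cmd 7 (t=95): FL=W FR=S RL=S RR=S

start t=16: FL=S FR=W RL=S RR=S
cmd 1: advance +19 → t=35, phase=(5,12,19,20) → FL=S FR=S RL=W RR=W
cmd 2: advance +5 → t=40, phase=(10,17,0,1) → FL=S FR=W RL=S RR=S
cmd 3: advance +13 → t=53, phase=(23,6,13,14) → FL=W FR=S RL=S RR=W
cmd 4: advance +16 → t=69, phase=(15,22,5,6) → FL=W FR=W RL=S RR=S
cmd 5: advance +2 → t=71, phase=(17,0,7,8) → FL=W FR=S RL=S RR=S
cmd 6: advance +15 → t=86, phase=(8,15,22,23) → FL=S FR=W RL=W RR=W
cmd 7: advance +9 → t=95, phase=(17,0,7,8) → FL=W FR=S RL=S RR=S


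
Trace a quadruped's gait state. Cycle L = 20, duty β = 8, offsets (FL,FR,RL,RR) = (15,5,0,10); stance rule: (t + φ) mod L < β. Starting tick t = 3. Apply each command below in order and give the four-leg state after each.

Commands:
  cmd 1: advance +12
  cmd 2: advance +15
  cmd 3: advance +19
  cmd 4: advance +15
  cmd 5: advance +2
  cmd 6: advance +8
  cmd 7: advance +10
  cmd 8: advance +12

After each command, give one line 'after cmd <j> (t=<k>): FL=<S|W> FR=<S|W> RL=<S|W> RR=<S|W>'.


start t=3: FL=W FR=W RL=S RR=W
cmd 1: advance +12 → t=15, phase=(10,0,15,5) → FL=W FR=S RL=W RR=S
cmd 2: advance +15 → t=30, phase=(5,15,10,0) → FL=S FR=W RL=W RR=S
cmd 3: advance +19 → t=49, phase=(4,14,9,19) → FL=S FR=W RL=W RR=W
cmd 4: advance +15 → t=64, phase=(19,9,4,14) → FL=W FR=W RL=S RR=W
cmd 5: advance +2 → t=66, phase=(1,11,6,16) → FL=S FR=W RL=S RR=W
cmd 6: advance +8 → t=74, phase=(9,19,14,4) → FL=W FR=W RL=W RR=S
cmd 7: advance +10 → t=84, phase=(19,9,4,14) → FL=W FR=W RL=S RR=W
cmd 8: advance +12 → t=96, phase=(11,1,16,6) → FL=W FR=S RL=W RR=S

after cmd 1 (t=15): FL=W FR=S RL=W RR=S
after cmd 2 (t=30): FL=S FR=W RL=W RR=S
after cmd 3 (t=49): FL=S FR=W RL=W RR=W
after cmd 4 (t=64): FL=W FR=W RL=S RR=W
after cmd 5 (t=66): FL=S FR=W RL=S RR=W
after cmd 6 (t=74): FL=W FR=W RL=W RR=S
after cmd 7 (t=84): FL=W FR=W RL=S RR=W
after cmd 8 (t=96): FL=W FR=S RL=W RR=S


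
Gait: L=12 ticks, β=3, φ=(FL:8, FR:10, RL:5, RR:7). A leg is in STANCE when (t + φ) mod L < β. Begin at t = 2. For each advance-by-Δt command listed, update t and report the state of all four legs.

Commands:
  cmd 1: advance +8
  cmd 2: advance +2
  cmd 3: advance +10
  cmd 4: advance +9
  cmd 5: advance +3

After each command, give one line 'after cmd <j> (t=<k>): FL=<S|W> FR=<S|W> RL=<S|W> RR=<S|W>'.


after cmd 1 (t=10): FL=W FR=W RL=W RR=W
after cmd 2 (t=12): FL=W FR=W RL=W RR=W
after cmd 3 (t=22): FL=W FR=W RL=W RR=W
after cmd 4 (t=31): FL=W FR=W RL=S RR=S
after cmd 5 (t=34): FL=W FR=W RL=W RR=W

start t=2: FL=W FR=S RL=W RR=W
cmd 1: advance +8 → t=10, phase=(6,8,3,5) → FL=W FR=W RL=W RR=W
cmd 2: advance +2 → t=12, phase=(8,10,5,7) → FL=W FR=W RL=W RR=W
cmd 3: advance +10 → t=22, phase=(6,8,3,5) → FL=W FR=W RL=W RR=W
cmd 4: advance +9 → t=31, phase=(3,5,0,2) → FL=W FR=W RL=S RR=S
cmd 5: advance +3 → t=34, phase=(6,8,3,5) → FL=W FR=W RL=W RR=W


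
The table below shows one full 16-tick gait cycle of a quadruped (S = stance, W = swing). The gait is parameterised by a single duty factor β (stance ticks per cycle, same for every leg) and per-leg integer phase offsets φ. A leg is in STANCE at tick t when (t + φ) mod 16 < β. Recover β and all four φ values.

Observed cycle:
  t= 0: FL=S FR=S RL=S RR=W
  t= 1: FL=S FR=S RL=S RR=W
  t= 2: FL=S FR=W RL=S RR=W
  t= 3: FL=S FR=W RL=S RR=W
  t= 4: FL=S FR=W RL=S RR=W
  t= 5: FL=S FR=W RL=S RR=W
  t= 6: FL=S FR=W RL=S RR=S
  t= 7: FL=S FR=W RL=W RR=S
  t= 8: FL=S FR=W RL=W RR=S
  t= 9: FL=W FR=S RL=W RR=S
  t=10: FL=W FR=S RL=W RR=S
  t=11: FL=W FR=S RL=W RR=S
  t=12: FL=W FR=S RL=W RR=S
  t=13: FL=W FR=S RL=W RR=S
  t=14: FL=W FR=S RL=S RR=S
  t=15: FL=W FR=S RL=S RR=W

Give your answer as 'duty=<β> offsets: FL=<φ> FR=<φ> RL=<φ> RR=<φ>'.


duty β = stance ticks per leg = 9
FL: stance ticks = 9; W→S at t=0 → φ=0
FR: stance ticks = 9; W→S at t=9 → φ=7
RL: stance ticks = 9; W→S at t=14 → φ=2
RR: stance ticks = 9; W→S at t=6 → φ=10

duty=9 offsets: FL=0 FR=7 RL=2 RR=10


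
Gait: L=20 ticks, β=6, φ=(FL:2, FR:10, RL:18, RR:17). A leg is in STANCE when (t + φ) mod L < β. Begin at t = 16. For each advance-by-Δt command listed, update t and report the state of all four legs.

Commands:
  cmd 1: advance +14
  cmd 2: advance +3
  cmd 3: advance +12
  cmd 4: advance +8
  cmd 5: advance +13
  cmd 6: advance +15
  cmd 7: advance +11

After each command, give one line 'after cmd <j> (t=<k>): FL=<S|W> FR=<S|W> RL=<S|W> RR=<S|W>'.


after cmd 1 (t=30): FL=W FR=S RL=W RR=W
after cmd 2 (t=33): FL=W FR=S RL=W RR=W
after cmd 3 (t=45): FL=W FR=W RL=S RR=S
after cmd 4 (t=53): FL=W FR=S RL=W RR=W
after cmd 5 (t=66): FL=W FR=W RL=S RR=S
after cmd 6 (t=81): FL=S FR=W RL=W RR=W
after cmd 7 (t=92): FL=W FR=S RL=W RR=W

start t=16: FL=W FR=W RL=W RR=W
cmd 1: advance +14 → t=30, phase=(12,0,8,7) → FL=W FR=S RL=W RR=W
cmd 2: advance +3 → t=33, phase=(15,3,11,10) → FL=W FR=S RL=W RR=W
cmd 3: advance +12 → t=45, phase=(7,15,3,2) → FL=W FR=W RL=S RR=S
cmd 4: advance +8 → t=53, phase=(15,3,11,10) → FL=W FR=S RL=W RR=W
cmd 5: advance +13 → t=66, phase=(8,16,4,3) → FL=W FR=W RL=S RR=S
cmd 6: advance +15 → t=81, phase=(3,11,19,18) → FL=S FR=W RL=W RR=W
cmd 7: advance +11 → t=92, phase=(14,2,10,9) → FL=W FR=S RL=W RR=W


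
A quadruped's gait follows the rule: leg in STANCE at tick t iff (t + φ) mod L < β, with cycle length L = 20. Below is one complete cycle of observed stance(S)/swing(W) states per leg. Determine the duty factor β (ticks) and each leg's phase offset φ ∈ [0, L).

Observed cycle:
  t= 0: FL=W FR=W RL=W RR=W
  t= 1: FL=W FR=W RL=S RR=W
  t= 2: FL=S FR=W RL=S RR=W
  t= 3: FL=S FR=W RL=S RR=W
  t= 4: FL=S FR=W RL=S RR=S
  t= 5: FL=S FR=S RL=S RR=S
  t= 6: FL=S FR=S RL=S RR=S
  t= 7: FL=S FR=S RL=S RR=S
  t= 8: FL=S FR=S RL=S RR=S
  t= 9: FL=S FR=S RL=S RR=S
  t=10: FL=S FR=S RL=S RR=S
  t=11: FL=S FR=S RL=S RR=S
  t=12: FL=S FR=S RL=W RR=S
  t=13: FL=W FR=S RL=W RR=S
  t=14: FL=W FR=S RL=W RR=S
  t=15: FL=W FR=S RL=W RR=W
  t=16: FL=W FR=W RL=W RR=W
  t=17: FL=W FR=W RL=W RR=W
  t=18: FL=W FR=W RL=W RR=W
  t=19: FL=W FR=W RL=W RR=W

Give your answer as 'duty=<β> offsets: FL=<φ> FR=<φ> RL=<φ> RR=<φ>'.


duty β = stance ticks per leg = 11
FL: stance ticks = 11; W→S at t=2 → φ=18
FR: stance ticks = 11; W→S at t=5 → φ=15
RL: stance ticks = 11; W→S at t=1 → φ=19
RR: stance ticks = 11; W→S at t=4 → φ=16

duty=11 offsets: FL=18 FR=15 RL=19 RR=16


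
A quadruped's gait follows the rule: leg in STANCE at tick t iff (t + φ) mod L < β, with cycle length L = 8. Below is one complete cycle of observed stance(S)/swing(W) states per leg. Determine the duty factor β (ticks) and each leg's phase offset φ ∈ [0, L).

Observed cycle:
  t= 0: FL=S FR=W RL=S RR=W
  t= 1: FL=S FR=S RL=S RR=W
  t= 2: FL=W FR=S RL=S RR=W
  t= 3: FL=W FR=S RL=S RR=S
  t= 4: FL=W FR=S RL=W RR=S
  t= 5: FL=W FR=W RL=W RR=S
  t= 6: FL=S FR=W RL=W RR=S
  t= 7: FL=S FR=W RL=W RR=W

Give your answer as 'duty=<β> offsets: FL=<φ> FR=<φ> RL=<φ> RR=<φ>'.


duty β = stance ticks per leg = 4
FL: stance ticks = 4; W→S at t=6 → φ=2
FR: stance ticks = 4; W→S at t=1 → φ=7
RL: stance ticks = 4; W→S at t=0 → φ=0
RR: stance ticks = 4; W→S at t=3 → φ=5

duty=4 offsets: FL=2 FR=7 RL=0 RR=5


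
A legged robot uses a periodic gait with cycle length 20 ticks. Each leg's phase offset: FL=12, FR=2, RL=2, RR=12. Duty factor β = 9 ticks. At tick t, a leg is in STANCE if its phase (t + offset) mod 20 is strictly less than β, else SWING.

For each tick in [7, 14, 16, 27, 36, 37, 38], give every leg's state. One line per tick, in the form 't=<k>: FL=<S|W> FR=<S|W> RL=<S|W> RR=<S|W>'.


t=7: phase=(19,9,9,19) vs β=9 → FL=W FR=W RL=W RR=W
t=14: phase=(6,16,16,6) vs β=9 → FL=S FR=W RL=W RR=S
t=16: phase=(8,18,18,8) vs β=9 → FL=S FR=W RL=W RR=S
t=27: phase=(19,9,9,19) vs β=9 → FL=W FR=W RL=W RR=W
t=36: phase=(8,18,18,8) vs β=9 → FL=S FR=W RL=W RR=S
t=37: phase=(9,19,19,9) vs β=9 → FL=W FR=W RL=W RR=W
t=38: phase=(10,0,0,10) vs β=9 → FL=W FR=S RL=S RR=W

t=7: FL=W FR=W RL=W RR=W
t=14: FL=S FR=W RL=W RR=S
t=16: FL=S FR=W RL=W RR=S
t=27: FL=W FR=W RL=W RR=W
t=36: FL=S FR=W RL=W RR=S
t=37: FL=W FR=W RL=W RR=W
t=38: FL=W FR=S RL=S RR=W


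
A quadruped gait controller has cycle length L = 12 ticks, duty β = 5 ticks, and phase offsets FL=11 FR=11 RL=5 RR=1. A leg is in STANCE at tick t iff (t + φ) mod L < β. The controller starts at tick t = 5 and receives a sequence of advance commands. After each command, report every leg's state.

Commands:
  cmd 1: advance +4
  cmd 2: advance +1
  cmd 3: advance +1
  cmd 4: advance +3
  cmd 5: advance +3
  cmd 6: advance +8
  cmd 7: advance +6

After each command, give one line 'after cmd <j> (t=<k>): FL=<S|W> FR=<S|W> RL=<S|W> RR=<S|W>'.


start t=5: FL=S FR=S RL=W RR=W
cmd 1: advance +4 → t=9, phase=(8,8,2,10) → FL=W FR=W RL=S RR=W
cmd 2: advance +1 → t=10, phase=(9,9,3,11) → FL=W FR=W RL=S RR=W
cmd 3: advance +1 → t=11, phase=(10,10,4,0) → FL=W FR=W RL=S RR=S
cmd 4: advance +3 → t=14, phase=(1,1,7,3) → FL=S FR=S RL=W RR=S
cmd 5: advance +3 → t=17, phase=(4,4,10,6) → FL=S FR=S RL=W RR=W
cmd 6: advance +8 → t=25, phase=(0,0,6,2) → FL=S FR=S RL=W RR=S
cmd 7: advance +6 → t=31, phase=(6,6,0,8) → FL=W FR=W RL=S RR=W

after cmd 1 (t=9): FL=W FR=W RL=S RR=W
after cmd 2 (t=10): FL=W FR=W RL=S RR=W
after cmd 3 (t=11): FL=W FR=W RL=S RR=S
after cmd 4 (t=14): FL=S FR=S RL=W RR=S
after cmd 5 (t=17): FL=S FR=S RL=W RR=W
after cmd 6 (t=25): FL=S FR=S RL=W RR=S
after cmd 7 (t=31): FL=W FR=W RL=S RR=W


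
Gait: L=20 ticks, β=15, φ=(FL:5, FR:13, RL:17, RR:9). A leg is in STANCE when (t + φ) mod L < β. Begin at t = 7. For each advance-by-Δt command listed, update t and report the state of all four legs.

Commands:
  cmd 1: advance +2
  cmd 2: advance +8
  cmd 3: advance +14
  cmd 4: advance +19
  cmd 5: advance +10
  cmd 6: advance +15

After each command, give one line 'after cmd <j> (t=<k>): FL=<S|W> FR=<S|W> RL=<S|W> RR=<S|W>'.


start t=7: FL=S FR=S RL=S RR=W
cmd 1: advance +2 → t=9, phase=(14,2,6,18) → FL=S FR=S RL=S RR=W
cmd 2: advance +8 → t=17, phase=(2,10,14,6) → FL=S FR=S RL=S RR=S
cmd 3: advance +14 → t=31, phase=(16,4,8,0) → FL=W FR=S RL=S RR=S
cmd 4: advance +19 → t=50, phase=(15,3,7,19) → FL=W FR=S RL=S RR=W
cmd 5: advance +10 → t=60, phase=(5,13,17,9) → FL=S FR=S RL=W RR=S
cmd 6: advance +15 → t=75, phase=(0,8,12,4) → FL=S FR=S RL=S RR=S

after cmd 1 (t=9): FL=S FR=S RL=S RR=W
after cmd 2 (t=17): FL=S FR=S RL=S RR=S
after cmd 3 (t=31): FL=W FR=S RL=S RR=S
after cmd 4 (t=50): FL=W FR=S RL=S RR=W
after cmd 5 (t=60): FL=S FR=S RL=W RR=S
after cmd 6 (t=75): FL=S FR=S RL=S RR=S


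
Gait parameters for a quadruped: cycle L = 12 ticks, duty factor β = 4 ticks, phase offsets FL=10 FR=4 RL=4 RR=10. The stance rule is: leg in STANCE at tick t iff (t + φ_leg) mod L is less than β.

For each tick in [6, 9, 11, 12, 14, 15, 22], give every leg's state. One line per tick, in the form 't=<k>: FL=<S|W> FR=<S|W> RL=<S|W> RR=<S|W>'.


t=6: phase=(4,10,10,4) vs β=4 → FL=W FR=W RL=W RR=W
t=9: phase=(7,1,1,7) vs β=4 → FL=W FR=S RL=S RR=W
t=11: phase=(9,3,3,9) vs β=4 → FL=W FR=S RL=S RR=W
t=12: phase=(10,4,4,10) vs β=4 → FL=W FR=W RL=W RR=W
t=14: phase=(0,6,6,0) vs β=4 → FL=S FR=W RL=W RR=S
t=15: phase=(1,7,7,1) vs β=4 → FL=S FR=W RL=W RR=S
t=22: phase=(8,2,2,8) vs β=4 → FL=W FR=S RL=S RR=W

t=6: FL=W FR=W RL=W RR=W
t=9: FL=W FR=S RL=S RR=W
t=11: FL=W FR=S RL=S RR=W
t=12: FL=W FR=W RL=W RR=W
t=14: FL=S FR=W RL=W RR=S
t=15: FL=S FR=W RL=W RR=S
t=22: FL=W FR=S RL=S RR=W


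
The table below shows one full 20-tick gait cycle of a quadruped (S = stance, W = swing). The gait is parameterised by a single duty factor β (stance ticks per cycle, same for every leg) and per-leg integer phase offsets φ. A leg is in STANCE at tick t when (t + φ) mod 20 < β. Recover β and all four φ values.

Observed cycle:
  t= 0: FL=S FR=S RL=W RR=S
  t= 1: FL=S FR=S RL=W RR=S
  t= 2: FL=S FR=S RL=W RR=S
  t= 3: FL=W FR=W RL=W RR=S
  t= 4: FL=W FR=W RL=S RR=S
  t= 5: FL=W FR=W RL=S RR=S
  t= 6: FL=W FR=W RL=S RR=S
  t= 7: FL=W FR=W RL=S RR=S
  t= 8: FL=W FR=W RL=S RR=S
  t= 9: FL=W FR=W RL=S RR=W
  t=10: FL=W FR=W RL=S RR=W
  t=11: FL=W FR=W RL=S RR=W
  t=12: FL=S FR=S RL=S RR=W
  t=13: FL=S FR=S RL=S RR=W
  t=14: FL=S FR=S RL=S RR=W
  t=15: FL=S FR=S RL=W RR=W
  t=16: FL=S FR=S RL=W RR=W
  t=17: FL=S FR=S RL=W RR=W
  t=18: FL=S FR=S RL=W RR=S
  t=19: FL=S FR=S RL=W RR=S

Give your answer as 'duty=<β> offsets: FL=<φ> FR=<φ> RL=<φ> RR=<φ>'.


duty=11 offsets: FL=8 FR=8 RL=16 RR=2

duty β = stance ticks per leg = 11
FL: stance ticks = 11; W→S at t=12 → φ=8
FR: stance ticks = 11; W→S at t=12 → φ=8
RL: stance ticks = 11; W→S at t=4 → φ=16
RR: stance ticks = 11; W→S at t=18 → φ=2


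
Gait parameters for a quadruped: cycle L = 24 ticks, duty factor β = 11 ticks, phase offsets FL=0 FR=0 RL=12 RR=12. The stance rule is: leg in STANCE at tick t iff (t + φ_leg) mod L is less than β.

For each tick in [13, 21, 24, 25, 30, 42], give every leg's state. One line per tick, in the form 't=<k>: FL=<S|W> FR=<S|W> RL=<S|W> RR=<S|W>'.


t=13: FL=W FR=W RL=S RR=S
t=21: FL=W FR=W RL=S RR=S
t=24: FL=S FR=S RL=W RR=W
t=25: FL=S FR=S RL=W RR=W
t=30: FL=S FR=S RL=W RR=W
t=42: FL=W FR=W RL=S RR=S

t=13: phase=(13,13,1,1) vs β=11 → FL=W FR=W RL=S RR=S
t=21: phase=(21,21,9,9) vs β=11 → FL=W FR=W RL=S RR=S
t=24: phase=(0,0,12,12) vs β=11 → FL=S FR=S RL=W RR=W
t=25: phase=(1,1,13,13) vs β=11 → FL=S FR=S RL=W RR=W
t=30: phase=(6,6,18,18) vs β=11 → FL=S FR=S RL=W RR=W
t=42: phase=(18,18,6,6) vs β=11 → FL=W FR=W RL=S RR=S


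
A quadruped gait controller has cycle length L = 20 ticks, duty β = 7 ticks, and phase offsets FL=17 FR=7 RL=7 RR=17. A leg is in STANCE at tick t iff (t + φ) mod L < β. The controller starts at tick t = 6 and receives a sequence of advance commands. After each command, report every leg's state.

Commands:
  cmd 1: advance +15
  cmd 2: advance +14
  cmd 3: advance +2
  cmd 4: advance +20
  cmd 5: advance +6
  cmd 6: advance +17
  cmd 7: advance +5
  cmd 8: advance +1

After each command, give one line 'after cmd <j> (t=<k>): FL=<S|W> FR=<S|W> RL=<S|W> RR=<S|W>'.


start t=6: FL=S FR=W RL=W RR=S
cmd 1: advance +15 → t=21, phase=(18,8,8,18) → FL=W FR=W RL=W RR=W
cmd 2: advance +14 → t=35, phase=(12,2,2,12) → FL=W FR=S RL=S RR=W
cmd 3: advance +2 → t=37, phase=(14,4,4,14) → FL=W FR=S RL=S RR=W
cmd 4: advance +20 → t=57, phase=(14,4,4,14) → FL=W FR=S RL=S RR=W
cmd 5: advance +6 → t=63, phase=(0,10,10,0) → FL=S FR=W RL=W RR=S
cmd 6: advance +17 → t=80, phase=(17,7,7,17) → FL=W FR=W RL=W RR=W
cmd 7: advance +5 → t=85, phase=(2,12,12,2) → FL=S FR=W RL=W RR=S
cmd 8: advance +1 → t=86, phase=(3,13,13,3) → FL=S FR=W RL=W RR=S

after cmd 1 (t=21): FL=W FR=W RL=W RR=W
after cmd 2 (t=35): FL=W FR=S RL=S RR=W
after cmd 3 (t=37): FL=W FR=S RL=S RR=W
after cmd 4 (t=57): FL=W FR=S RL=S RR=W
after cmd 5 (t=63): FL=S FR=W RL=W RR=S
after cmd 6 (t=80): FL=W FR=W RL=W RR=W
after cmd 7 (t=85): FL=S FR=W RL=W RR=S
after cmd 8 (t=86): FL=S FR=W RL=W RR=S


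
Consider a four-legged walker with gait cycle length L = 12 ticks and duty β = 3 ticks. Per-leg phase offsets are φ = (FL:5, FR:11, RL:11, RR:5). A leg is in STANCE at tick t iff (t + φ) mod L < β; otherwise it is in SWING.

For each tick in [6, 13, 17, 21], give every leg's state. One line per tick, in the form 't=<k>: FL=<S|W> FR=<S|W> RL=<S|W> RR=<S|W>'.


t=6: FL=W FR=W RL=W RR=W
t=13: FL=W FR=S RL=S RR=W
t=17: FL=W FR=W RL=W RR=W
t=21: FL=S FR=W RL=W RR=S

t=6: phase=(11,5,5,11) vs β=3 → FL=W FR=W RL=W RR=W
t=13: phase=(6,0,0,6) vs β=3 → FL=W FR=S RL=S RR=W
t=17: phase=(10,4,4,10) vs β=3 → FL=W FR=W RL=W RR=W
t=21: phase=(2,8,8,2) vs β=3 → FL=S FR=W RL=W RR=S


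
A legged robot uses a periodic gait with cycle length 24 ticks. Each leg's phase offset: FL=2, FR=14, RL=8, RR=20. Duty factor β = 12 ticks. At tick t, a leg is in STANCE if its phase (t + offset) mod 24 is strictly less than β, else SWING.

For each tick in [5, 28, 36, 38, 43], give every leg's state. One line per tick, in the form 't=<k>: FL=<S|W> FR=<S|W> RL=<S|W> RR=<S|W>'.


t=5: phase=(7,19,13,1) vs β=12 → FL=S FR=W RL=W RR=S
t=28: phase=(6,18,12,0) vs β=12 → FL=S FR=W RL=W RR=S
t=36: phase=(14,2,20,8) vs β=12 → FL=W FR=S RL=W RR=S
t=38: phase=(16,4,22,10) vs β=12 → FL=W FR=S RL=W RR=S
t=43: phase=(21,9,3,15) vs β=12 → FL=W FR=S RL=S RR=W

t=5: FL=S FR=W RL=W RR=S
t=28: FL=S FR=W RL=W RR=S
t=36: FL=W FR=S RL=W RR=S
t=38: FL=W FR=S RL=W RR=S
t=43: FL=W FR=S RL=S RR=W


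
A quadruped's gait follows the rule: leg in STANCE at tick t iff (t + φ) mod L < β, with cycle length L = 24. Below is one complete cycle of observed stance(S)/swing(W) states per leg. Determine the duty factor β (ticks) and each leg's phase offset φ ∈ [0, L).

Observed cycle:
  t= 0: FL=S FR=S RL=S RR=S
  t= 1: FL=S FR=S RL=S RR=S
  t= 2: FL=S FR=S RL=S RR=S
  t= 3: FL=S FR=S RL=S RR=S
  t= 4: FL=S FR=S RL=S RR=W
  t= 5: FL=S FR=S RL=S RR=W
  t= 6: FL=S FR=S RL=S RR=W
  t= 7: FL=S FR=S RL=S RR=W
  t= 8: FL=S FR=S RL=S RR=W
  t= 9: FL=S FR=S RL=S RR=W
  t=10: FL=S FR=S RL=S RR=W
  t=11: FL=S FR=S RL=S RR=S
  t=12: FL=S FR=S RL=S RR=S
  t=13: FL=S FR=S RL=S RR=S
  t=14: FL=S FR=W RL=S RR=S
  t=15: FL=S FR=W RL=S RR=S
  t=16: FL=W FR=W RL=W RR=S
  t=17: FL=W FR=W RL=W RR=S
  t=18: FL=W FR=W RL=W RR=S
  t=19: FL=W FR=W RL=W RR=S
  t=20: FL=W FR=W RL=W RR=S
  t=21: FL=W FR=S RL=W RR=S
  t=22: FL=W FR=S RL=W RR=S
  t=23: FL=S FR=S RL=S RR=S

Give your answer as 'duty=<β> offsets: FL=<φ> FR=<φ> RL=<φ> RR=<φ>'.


duty=17 offsets: FL=1 FR=3 RL=1 RR=13

duty β = stance ticks per leg = 17
FL: stance ticks = 17; W→S at t=23 → φ=1
FR: stance ticks = 17; W→S at t=21 → φ=3
RL: stance ticks = 17; W→S at t=23 → φ=1
RR: stance ticks = 17; W→S at t=11 → φ=13


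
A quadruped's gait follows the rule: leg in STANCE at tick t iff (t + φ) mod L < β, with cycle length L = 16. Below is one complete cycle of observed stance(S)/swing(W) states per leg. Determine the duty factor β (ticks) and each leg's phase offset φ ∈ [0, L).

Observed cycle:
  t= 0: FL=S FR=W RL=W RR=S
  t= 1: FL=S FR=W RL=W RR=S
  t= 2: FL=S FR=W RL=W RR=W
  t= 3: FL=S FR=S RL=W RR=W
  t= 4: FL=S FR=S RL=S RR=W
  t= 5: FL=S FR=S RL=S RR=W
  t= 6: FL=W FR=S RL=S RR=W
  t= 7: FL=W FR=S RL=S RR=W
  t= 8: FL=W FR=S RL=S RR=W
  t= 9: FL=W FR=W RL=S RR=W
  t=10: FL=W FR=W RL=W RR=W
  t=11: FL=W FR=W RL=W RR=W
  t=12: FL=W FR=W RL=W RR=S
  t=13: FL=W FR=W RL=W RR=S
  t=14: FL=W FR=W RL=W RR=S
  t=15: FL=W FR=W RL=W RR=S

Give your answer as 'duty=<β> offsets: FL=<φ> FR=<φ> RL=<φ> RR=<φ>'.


duty=6 offsets: FL=0 FR=13 RL=12 RR=4

duty β = stance ticks per leg = 6
FL: stance ticks = 6; W→S at t=0 → φ=0
FR: stance ticks = 6; W→S at t=3 → φ=13
RL: stance ticks = 6; W→S at t=4 → φ=12
RR: stance ticks = 6; W→S at t=12 → φ=4


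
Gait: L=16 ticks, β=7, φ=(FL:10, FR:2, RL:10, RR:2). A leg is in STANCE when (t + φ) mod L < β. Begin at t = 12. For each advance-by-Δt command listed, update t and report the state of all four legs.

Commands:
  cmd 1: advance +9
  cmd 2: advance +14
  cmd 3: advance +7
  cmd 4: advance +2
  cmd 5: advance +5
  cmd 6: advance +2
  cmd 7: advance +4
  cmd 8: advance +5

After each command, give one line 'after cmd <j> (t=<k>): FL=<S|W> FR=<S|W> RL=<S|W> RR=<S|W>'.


after cmd 1 (t=21): FL=W FR=W RL=W RR=W
after cmd 2 (t=35): FL=W FR=S RL=W RR=S
after cmd 3 (t=42): FL=S FR=W RL=S RR=W
after cmd 4 (t=44): FL=S FR=W RL=S RR=W
after cmd 5 (t=49): FL=W FR=S RL=W RR=S
after cmd 6 (t=51): FL=W FR=S RL=W RR=S
after cmd 7 (t=55): FL=S FR=W RL=S RR=W
after cmd 8 (t=60): FL=S FR=W RL=S RR=W

start t=12: FL=S FR=W RL=S RR=W
cmd 1: advance +9 → t=21, phase=(15,7,15,7) → FL=W FR=W RL=W RR=W
cmd 2: advance +14 → t=35, phase=(13,5,13,5) → FL=W FR=S RL=W RR=S
cmd 3: advance +7 → t=42, phase=(4,12,4,12) → FL=S FR=W RL=S RR=W
cmd 4: advance +2 → t=44, phase=(6,14,6,14) → FL=S FR=W RL=S RR=W
cmd 5: advance +5 → t=49, phase=(11,3,11,3) → FL=W FR=S RL=W RR=S
cmd 6: advance +2 → t=51, phase=(13,5,13,5) → FL=W FR=S RL=W RR=S
cmd 7: advance +4 → t=55, phase=(1,9,1,9) → FL=S FR=W RL=S RR=W
cmd 8: advance +5 → t=60, phase=(6,14,6,14) → FL=S FR=W RL=S RR=W


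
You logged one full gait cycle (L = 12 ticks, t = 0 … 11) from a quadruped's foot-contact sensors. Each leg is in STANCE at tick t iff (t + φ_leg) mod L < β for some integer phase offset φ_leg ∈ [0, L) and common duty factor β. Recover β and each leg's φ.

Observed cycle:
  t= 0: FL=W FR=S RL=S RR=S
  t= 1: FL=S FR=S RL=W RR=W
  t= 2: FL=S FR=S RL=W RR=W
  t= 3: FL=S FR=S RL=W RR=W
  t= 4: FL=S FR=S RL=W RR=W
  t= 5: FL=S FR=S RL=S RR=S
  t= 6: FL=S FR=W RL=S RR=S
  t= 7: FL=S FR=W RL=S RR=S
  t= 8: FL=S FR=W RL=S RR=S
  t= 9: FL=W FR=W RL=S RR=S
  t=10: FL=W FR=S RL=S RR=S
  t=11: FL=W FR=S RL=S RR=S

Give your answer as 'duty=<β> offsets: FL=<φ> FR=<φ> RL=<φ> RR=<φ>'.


duty β = stance ticks per leg = 8
FL: stance ticks = 8; W→S at t=1 → φ=11
FR: stance ticks = 8; W→S at t=10 → φ=2
RL: stance ticks = 8; W→S at t=5 → φ=7
RR: stance ticks = 8; W→S at t=5 → φ=7

duty=8 offsets: FL=11 FR=2 RL=7 RR=7


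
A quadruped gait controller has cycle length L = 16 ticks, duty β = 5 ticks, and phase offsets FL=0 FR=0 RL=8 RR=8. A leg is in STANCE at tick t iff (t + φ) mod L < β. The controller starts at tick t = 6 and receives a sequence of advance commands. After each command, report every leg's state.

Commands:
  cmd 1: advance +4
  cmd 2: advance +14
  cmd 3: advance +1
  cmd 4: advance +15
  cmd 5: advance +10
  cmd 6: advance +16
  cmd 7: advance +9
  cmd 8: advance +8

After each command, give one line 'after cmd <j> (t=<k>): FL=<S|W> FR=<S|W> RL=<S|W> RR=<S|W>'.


after cmd 1 (t=10): FL=W FR=W RL=S RR=S
after cmd 2 (t=24): FL=W FR=W RL=S RR=S
after cmd 3 (t=25): FL=W FR=W RL=S RR=S
after cmd 4 (t=40): FL=W FR=W RL=S RR=S
after cmd 5 (t=50): FL=S FR=S RL=W RR=W
after cmd 6 (t=66): FL=S FR=S RL=W RR=W
after cmd 7 (t=75): FL=W FR=W RL=S RR=S
after cmd 8 (t=83): FL=S FR=S RL=W RR=W

start t=6: FL=W FR=W RL=W RR=W
cmd 1: advance +4 → t=10, phase=(10,10,2,2) → FL=W FR=W RL=S RR=S
cmd 2: advance +14 → t=24, phase=(8,8,0,0) → FL=W FR=W RL=S RR=S
cmd 3: advance +1 → t=25, phase=(9,9,1,1) → FL=W FR=W RL=S RR=S
cmd 4: advance +15 → t=40, phase=(8,8,0,0) → FL=W FR=W RL=S RR=S
cmd 5: advance +10 → t=50, phase=(2,2,10,10) → FL=S FR=S RL=W RR=W
cmd 6: advance +16 → t=66, phase=(2,2,10,10) → FL=S FR=S RL=W RR=W
cmd 7: advance +9 → t=75, phase=(11,11,3,3) → FL=W FR=W RL=S RR=S
cmd 8: advance +8 → t=83, phase=(3,3,11,11) → FL=S FR=S RL=W RR=W


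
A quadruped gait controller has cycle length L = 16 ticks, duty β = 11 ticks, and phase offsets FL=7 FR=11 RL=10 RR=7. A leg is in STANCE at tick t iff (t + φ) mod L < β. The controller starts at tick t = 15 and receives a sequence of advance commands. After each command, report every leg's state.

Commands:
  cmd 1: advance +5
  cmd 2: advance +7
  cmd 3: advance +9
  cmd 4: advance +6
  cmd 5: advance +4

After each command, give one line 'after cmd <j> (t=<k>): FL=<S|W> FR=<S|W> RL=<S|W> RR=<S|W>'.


start t=15: FL=S FR=S RL=S RR=S
cmd 1: advance +5 → t=20, phase=(11,15,14,11) → FL=W FR=W RL=W RR=W
cmd 2: advance +7 → t=27, phase=(2,6,5,2) → FL=S FR=S RL=S RR=S
cmd 3: advance +9 → t=36, phase=(11,15,14,11) → FL=W FR=W RL=W RR=W
cmd 4: advance +6 → t=42, phase=(1,5,4,1) → FL=S FR=S RL=S RR=S
cmd 5: advance +4 → t=46, phase=(5,9,8,5) → FL=S FR=S RL=S RR=S

after cmd 1 (t=20): FL=W FR=W RL=W RR=W
after cmd 2 (t=27): FL=S FR=S RL=S RR=S
after cmd 3 (t=36): FL=W FR=W RL=W RR=W
after cmd 4 (t=42): FL=S FR=S RL=S RR=S
after cmd 5 (t=46): FL=S FR=S RL=S RR=S


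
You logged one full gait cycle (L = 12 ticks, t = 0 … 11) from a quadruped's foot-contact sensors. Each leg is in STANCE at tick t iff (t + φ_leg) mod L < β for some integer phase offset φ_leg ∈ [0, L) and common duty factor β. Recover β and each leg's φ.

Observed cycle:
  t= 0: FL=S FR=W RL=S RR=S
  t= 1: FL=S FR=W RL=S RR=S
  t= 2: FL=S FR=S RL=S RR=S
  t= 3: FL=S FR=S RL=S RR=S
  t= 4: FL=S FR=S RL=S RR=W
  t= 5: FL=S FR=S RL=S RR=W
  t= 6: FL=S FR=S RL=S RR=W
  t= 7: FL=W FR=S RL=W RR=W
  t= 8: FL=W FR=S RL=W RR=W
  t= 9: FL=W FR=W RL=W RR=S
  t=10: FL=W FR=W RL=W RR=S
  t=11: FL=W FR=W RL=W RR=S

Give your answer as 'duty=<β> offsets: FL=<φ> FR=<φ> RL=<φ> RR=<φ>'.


duty=7 offsets: FL=0 FR=10 RL=0 RR=3

duty β = stance ticks per leg = 7
FL: stance ticks = 7; W→S at t=0 → φ=0
FR: stance ticks = 7; W→S at t=2 → φ=10
RL: stance ticks = 7; W→S at t=0 → φ=0
RR: stance ticks = 7; W→S at t=9 → φ=3


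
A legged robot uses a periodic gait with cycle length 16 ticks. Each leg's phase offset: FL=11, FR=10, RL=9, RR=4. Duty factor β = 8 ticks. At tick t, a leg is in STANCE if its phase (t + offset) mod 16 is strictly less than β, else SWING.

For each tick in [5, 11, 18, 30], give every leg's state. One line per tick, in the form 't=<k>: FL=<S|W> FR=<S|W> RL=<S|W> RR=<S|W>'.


t=5: phase=(0,15,14,9) vs β=8 → FL=S FR=W RL=W RR=W
t=11: phase=(6,5,4,15) vs β=8 → FL=S FR=S RL=S RR=W
t=18: phase=(13,12,11,6) vs β=8 → FL=W FR=W RL=W RR=S
t=30: phase=(9,8,7,2) vs β=8 → FL=W FR=W RL=S RR=S

t=5: FL=S FR=W RL=W RR=W
t=11: FL=S FR=S RL=S RR=W
t=18: FL=W FR=W RL=W RR=S
t=30: FL=W FR=W RL=S RR=S


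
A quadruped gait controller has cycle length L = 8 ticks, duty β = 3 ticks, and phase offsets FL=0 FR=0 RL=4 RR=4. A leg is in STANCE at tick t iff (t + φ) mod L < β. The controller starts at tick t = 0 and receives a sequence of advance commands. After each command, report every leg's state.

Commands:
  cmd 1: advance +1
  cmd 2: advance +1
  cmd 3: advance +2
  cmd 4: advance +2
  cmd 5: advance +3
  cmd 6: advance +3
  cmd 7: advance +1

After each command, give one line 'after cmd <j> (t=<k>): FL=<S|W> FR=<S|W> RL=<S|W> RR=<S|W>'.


after cmd 1 (t=1): FL=S FR=S RL=W RR=W
after cmd 2 (t=2): FL=S FR=S RL=W RR=W
after cmd 3 (t=4): FL=W FR=W RL=S RR=S
after cmd 4 (t=6): FL=W FR=W RL=S RR=S
after cmd 5 (t=9): FL=S FR=S RL=W RR=W
after cmd 6 (t=12): FL=W FR=W RL=S RR=S
after cmd 7 (t=13): FL=W FR=W RL=S RR=S

start t=0: FL=S FR=S RL=W RR=W
cmd 1: advance +1 → t=1, phase=(1,1,5,5) → FL=S FR=S RL=W RR=W
cmd 2: advance +1 → t=2, phase=(2,2,6,6) → FL=S FR=S RL=W RR=W
cmd 3: advance +2 → t=4, phase=(4,4,0,0) → FL=W FR=W RL=S RR=S
cmd 4: advance +2 → t=6, phase=(6,6,2,2) → FL=W FR=W RL=S RR=S
cmd 5: advance +3 → t=9, phase=(1,1,5,5) → FL=S FR=S RL=W RR=W
cmd 6: advance +3 → t=12, phase=(4,4,0,0) → FL=W FR=W RL=S RR=S
cmd 7: advance +1 → t=13, phase=(5,5,1,1) → FL=W FR=W RL=S RR=S


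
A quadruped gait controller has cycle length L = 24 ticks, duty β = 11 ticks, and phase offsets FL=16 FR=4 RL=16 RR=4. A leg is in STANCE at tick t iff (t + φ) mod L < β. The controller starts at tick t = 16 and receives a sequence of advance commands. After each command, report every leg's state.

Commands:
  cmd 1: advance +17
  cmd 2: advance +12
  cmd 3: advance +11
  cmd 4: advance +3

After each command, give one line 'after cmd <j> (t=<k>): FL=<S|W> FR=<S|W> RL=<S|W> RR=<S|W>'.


after cmd 1 (t=33): FL=S FR=W RL=S RR=W
after cmd 2 (t=45): FL=W FR=S RL=W RR=S
after cmd 3 (t=56): FL=S FR=W RL=S RR=W
after cmd 4 (t=59): FL=S FR=W RL=S RR=W

start t=16: FL=S FR=W RL=S RR=W
cmd 1: advance +17 → t=33, phase=(1,13,1,13) → FL=S FR=W RL=S RR=W
cmd 2: advance +12 → t=45, phase=(13,1,13,1) → FL=W FR=S RL=W RR=S
cmd 3: advance +11 → t=56, phase=(0,12,0,12) → FL=S FR=W RL=S RR=W
cmd 4: advance +3 → t=59, phase=(3,15,3,15) → FL=S FR=W RL=S RR=W
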